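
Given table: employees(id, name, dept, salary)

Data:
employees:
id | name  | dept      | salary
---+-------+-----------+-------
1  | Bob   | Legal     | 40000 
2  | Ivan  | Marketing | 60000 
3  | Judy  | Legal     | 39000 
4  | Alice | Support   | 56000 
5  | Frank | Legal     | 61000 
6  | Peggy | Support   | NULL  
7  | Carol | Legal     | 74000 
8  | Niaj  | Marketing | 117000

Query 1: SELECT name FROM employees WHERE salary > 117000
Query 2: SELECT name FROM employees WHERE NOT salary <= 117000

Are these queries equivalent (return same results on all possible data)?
Yes, equivalent

Both queries return: []

Reason: Both filter salary > 117000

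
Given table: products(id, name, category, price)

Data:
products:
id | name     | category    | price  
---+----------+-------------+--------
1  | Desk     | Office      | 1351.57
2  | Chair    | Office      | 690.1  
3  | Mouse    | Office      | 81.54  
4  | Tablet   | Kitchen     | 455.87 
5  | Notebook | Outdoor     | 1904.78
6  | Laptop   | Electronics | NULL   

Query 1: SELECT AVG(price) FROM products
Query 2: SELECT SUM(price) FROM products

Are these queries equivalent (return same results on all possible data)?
No, not equivalent

Query 1 returns: [(896.7719999999999,)]
Query 2 returns: [(4483.86,)]

Reason: AVG vs SUM give different aggregate values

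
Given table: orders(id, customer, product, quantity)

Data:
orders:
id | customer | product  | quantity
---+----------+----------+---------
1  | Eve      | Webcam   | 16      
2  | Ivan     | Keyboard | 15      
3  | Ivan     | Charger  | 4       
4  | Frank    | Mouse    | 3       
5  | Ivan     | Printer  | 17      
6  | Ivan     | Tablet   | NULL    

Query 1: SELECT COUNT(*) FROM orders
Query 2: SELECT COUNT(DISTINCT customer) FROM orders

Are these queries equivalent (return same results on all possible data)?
No, not equivalent

Query 1 returns: [(6,)]
Query 2 returns: [(3,)]

Reason: COUNT(*) counts rows, COUNT(DISTINCT customer) counts unique customers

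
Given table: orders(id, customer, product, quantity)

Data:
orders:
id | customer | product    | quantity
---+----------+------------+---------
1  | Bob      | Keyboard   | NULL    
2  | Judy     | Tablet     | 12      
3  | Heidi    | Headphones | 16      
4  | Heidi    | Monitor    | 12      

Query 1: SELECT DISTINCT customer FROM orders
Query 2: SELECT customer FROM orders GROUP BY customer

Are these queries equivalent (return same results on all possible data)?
Yes, equivalent

Both queries return: [('Bob',), ('Heidi',), ('Judy',)]

Reason: Both get unique customers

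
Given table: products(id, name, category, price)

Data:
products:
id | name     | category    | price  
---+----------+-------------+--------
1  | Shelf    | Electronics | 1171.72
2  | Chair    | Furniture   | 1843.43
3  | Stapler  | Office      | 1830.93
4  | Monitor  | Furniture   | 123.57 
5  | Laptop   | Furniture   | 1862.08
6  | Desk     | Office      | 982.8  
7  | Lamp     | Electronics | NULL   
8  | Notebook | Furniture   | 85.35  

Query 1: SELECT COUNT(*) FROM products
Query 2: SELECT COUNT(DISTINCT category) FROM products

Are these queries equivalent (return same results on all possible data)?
No, not equivalent

Query 1 returns: [(8,)]
Query 2 returns: [(3,)]

Reason: COUNT(*) counts rows, COUNT(DISTINCT category) counts unique categorys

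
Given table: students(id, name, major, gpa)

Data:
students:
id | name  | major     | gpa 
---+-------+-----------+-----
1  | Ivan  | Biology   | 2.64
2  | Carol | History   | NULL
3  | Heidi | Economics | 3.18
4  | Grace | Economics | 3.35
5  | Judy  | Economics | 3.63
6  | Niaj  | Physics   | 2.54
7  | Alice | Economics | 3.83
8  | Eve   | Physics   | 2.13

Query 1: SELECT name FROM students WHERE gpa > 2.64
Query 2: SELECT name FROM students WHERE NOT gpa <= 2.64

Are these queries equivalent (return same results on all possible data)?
Yes, equivalent

Both queries return: [('Alice',), ('Grace',), ('Heidi',), ('Judy',)]

Reason: Both filter gpa > 2.64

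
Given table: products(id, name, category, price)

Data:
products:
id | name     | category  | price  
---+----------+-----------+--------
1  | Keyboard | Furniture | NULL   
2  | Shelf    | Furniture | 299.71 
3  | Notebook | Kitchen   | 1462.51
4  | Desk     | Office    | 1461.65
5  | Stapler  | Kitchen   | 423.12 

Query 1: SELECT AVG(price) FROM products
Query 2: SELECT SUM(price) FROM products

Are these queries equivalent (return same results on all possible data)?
No, not equivalent

Query 1 returns: [(911.7475000000001,)]
Query 2 returns: [(3646.9900000000002,)]

Reason: AVG vs SUM give different aggregate values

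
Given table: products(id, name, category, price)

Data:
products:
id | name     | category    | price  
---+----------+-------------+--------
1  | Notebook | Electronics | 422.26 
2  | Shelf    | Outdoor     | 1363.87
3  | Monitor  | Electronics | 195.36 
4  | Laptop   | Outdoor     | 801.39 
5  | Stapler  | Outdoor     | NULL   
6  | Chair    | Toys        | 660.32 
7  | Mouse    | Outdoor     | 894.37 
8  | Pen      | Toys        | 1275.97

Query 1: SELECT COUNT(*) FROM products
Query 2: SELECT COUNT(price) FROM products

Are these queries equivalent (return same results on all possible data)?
No, not equivalent

Query 1 returns: [(8,)]
Query 2 returns: [(7,)]

Reason: COUNT(*) includes NULLs, COUNT(column) excludes them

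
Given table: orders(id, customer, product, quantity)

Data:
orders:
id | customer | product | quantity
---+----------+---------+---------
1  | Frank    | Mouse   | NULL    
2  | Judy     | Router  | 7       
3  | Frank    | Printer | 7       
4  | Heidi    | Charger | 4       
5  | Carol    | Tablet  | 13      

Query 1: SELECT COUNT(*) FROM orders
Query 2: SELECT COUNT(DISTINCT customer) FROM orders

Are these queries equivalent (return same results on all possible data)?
No, not equivalent

Query 1 returns: [(5,)]
Query 2 returns: [(4,)]

Reason: COUNT(*) counts rows, COUNT(DISTINCT customer) counts unique customers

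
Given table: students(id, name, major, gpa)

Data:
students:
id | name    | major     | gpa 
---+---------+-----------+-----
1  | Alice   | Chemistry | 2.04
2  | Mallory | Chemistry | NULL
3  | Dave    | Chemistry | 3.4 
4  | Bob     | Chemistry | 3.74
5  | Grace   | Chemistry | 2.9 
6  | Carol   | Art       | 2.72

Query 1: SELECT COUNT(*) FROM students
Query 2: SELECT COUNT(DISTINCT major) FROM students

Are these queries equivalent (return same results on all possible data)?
No, not equivalent

Query 1 returns: [(6,)]
Query 2 returns: [(2,)]

Reason: COUNT(*) counts rows, COUNT(DISTINCT major) counts unique majors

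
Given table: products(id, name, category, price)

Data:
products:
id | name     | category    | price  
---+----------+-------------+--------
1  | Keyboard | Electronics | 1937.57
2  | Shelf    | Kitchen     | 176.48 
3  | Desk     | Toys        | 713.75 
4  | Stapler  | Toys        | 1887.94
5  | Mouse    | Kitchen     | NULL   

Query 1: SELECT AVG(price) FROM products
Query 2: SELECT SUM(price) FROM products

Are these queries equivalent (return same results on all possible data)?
No, not equivalent

Query 1 returns: [(1178.935,)]
Query 2 returns: [(4715.74,)]

Reason: AVG vs SUM give different aggregate values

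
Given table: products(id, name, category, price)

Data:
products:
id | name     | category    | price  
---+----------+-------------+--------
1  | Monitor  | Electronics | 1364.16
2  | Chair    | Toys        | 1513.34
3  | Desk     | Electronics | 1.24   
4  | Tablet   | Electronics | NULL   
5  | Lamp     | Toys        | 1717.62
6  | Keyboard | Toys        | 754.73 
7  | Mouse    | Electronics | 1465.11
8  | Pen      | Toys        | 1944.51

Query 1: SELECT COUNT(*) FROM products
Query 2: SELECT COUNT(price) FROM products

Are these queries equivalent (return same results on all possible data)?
No, not equivalent

Query 1 returns: [(8,)]
Query 2 returns: [(7,)]

Reason: COUNT(*) includes NULLs, COUNT(column) excludes them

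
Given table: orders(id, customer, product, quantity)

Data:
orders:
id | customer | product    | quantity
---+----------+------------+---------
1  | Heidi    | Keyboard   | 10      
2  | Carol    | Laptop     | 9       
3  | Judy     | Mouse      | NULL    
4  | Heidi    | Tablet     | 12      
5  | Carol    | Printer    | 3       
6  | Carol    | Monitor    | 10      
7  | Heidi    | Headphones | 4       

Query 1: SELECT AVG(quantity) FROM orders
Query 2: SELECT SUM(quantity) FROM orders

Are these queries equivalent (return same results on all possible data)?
No, not equivalent

Query 1 returns: [(8.0,)]
Query 2 returns: [(48,)]

Reason: AVG vs SUM give different aggregate values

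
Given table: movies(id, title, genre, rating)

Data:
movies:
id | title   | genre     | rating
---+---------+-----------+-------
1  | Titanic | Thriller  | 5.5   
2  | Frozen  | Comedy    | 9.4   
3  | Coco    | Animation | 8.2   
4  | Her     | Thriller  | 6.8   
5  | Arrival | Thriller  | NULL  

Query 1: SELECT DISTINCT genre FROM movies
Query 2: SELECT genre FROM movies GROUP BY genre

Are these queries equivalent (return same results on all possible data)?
Yes, equivalent

Both queries return: [('Animation',), ('Comedy',), ('Thriller',)]

Reason: Both get unique genres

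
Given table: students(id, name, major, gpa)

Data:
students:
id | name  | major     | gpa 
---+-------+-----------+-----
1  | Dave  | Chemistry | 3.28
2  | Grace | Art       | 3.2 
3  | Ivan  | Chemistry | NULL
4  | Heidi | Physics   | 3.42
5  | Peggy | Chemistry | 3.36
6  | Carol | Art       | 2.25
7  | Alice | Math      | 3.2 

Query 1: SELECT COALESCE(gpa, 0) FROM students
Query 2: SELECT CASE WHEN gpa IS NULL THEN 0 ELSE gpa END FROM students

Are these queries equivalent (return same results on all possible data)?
Yes, equivalent

Both queries return: [(0,), (2.25,), (3.2,), (3.2,), (3.28,), (3.36,), (3.42,)]

Reason: COALESCE vs CASE for NULL handling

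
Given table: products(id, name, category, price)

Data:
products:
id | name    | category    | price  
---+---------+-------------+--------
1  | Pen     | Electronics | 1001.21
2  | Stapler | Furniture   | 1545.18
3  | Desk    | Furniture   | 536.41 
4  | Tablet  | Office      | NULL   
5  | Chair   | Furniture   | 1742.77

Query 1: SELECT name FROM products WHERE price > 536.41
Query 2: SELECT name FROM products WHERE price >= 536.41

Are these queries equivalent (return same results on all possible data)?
No, not equivalent

Query 1 returns: [('Pen',), ('Stapler',), ('Chair',)]
Query 2 returns: [('Pen',), ('Stapler',), ('Desk',), ('Chair',)]

Reason: > vs >= gives different results when price = 536.41 exists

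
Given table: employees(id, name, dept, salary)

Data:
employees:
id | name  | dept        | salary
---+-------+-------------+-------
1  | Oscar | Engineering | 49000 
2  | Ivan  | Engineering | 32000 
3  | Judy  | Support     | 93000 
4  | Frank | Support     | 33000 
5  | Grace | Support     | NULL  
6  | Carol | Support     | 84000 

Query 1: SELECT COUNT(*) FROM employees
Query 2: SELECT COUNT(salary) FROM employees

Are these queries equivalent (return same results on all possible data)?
No, not equivalent

Query 1 returns: [(6,)]
Query 2 returns: [(5,)]

Reason: COUNT(*) includes NULLs, COUNT(column) excludes them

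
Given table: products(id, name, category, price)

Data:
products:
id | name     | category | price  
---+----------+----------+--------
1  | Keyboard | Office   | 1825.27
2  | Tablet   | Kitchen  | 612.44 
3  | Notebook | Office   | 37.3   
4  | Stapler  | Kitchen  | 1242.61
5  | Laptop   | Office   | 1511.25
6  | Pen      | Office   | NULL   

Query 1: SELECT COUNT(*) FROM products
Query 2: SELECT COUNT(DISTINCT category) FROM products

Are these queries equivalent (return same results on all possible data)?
No, not equivalent

Query 1 returns: [(6,)]
Query 2 returns: [(2,)]

Reason: COUNT(*) counts rows, COUNT(DISTINCT category) counts unique categorys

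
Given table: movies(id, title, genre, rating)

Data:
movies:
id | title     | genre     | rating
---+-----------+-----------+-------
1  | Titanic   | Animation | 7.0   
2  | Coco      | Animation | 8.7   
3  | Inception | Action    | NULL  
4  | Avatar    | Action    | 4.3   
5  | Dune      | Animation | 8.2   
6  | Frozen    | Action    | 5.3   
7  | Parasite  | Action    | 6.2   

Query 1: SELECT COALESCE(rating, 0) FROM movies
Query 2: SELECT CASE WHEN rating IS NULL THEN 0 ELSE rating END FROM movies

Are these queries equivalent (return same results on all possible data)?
Yes, equivalent

Both queries return: [(0,), (4.3,), (5.3,), (6.2,), (7.0,), (8.2,), (8.7,)]

Reason: COALESCE vs CASE for NULL handling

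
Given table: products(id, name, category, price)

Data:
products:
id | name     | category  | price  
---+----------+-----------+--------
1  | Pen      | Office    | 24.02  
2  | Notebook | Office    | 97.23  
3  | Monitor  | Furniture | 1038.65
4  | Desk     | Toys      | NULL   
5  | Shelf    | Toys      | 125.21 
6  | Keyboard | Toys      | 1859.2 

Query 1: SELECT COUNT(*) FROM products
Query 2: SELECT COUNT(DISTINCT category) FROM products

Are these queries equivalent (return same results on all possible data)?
No, not equivalent

Query 1 returns: [(6,)]
Query 2 returns: [(3,)]

Reason: COUNT(*) counts rows, COUNT(DISTINCT category) counts unique categorys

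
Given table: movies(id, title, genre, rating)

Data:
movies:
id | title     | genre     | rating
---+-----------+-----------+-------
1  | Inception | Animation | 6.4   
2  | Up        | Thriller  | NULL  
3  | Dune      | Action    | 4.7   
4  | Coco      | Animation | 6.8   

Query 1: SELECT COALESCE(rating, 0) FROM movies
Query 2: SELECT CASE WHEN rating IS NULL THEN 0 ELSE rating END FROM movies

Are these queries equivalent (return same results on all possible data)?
Yes, equivalent

Both queries return: [(0,), (4.7,), (6.4,), (6.8,)]

Reason: COALESCE vs CASE for NULL handling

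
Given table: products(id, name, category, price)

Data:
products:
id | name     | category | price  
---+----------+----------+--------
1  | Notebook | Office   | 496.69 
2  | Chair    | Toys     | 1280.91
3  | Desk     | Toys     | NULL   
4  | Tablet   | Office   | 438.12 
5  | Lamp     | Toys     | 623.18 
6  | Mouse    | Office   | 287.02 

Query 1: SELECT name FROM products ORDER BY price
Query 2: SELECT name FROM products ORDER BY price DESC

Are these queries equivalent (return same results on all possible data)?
No, not equivalent

Query 1 returns: [('Desk',), ('Mouse',), ('Tablet',), ('Notebook',), ('Lamp',), ('Chair',)]
Query 2 returns: [('Chair',), ('Lamp',), ('Notebook',), ('Tablet',), ('Mouse',), ('Desk',)]

Reason: ASC vs DESC gives opposite ordering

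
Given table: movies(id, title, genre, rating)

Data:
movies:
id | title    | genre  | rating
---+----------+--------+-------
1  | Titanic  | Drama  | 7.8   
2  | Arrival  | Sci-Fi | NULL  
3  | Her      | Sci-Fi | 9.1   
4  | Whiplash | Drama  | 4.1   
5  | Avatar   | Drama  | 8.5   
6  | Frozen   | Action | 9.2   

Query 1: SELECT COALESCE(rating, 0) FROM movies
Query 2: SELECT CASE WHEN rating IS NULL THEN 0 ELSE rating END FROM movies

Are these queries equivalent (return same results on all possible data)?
Yes, equivalent

Both queries return: [(0,), (4.1,), (7.8,), (8.5,), (9.1,), (9.2,)]

Reason: COALESCE vs CASE for NULL handling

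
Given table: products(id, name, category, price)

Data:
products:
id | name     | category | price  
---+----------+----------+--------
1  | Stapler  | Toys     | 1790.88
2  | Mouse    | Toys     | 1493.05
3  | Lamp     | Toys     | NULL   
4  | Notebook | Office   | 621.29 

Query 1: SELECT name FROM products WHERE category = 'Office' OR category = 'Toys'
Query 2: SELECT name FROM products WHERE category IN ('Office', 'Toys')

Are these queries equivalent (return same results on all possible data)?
Yes, equivalent

Both queries return: [('Lamp',), ('Mouse',), ('Notebook',), ('Stapler',)]

Reason: OR vs IN are equivalent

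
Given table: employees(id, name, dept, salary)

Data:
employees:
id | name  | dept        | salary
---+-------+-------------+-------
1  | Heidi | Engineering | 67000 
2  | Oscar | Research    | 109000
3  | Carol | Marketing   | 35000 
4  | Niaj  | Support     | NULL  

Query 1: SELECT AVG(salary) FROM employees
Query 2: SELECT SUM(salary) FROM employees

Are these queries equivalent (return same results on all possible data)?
No, not equivalent

Query 1 returns: [(70333.33333333333,)]
Query 2 returns: [(211000,)]

Reason: AVG vs SUM give different aggregate values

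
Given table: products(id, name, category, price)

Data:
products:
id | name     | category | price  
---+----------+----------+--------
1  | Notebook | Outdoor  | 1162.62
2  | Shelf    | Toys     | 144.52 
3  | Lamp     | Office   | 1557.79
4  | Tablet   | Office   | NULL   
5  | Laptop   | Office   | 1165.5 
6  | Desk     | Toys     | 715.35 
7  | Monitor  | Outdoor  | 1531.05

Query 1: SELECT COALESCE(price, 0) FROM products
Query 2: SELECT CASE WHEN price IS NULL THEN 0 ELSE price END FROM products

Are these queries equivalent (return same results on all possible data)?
Yes, equivalent

Both queries return: [(0,), (144.52,), (715.35,), (1162.62,), (1165.5,), (1531.05,), (1557.79,)]

Reason: COALESCE vs CASE for NULL handling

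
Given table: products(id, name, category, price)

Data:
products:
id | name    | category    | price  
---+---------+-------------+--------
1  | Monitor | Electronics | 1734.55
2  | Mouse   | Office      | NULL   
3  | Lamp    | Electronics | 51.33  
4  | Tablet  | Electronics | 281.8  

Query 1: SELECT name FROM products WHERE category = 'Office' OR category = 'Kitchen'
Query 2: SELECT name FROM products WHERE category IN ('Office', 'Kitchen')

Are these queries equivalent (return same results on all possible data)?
Yes, equivalent

Both queries return: [('Mouse',)]

Reason: OR vs IN are equivalent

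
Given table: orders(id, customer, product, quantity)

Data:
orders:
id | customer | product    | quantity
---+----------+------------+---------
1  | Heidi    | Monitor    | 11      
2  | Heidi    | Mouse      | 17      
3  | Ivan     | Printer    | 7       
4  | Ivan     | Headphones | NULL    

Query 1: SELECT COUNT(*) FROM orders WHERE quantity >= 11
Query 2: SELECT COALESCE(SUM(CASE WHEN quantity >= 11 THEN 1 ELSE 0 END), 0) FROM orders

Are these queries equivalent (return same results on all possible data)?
Yes, equivalent

Both queries return: [(2,)]

Reason: COUNT with WHERE vs conditional SUM (COALESCE handles empty-table NULL)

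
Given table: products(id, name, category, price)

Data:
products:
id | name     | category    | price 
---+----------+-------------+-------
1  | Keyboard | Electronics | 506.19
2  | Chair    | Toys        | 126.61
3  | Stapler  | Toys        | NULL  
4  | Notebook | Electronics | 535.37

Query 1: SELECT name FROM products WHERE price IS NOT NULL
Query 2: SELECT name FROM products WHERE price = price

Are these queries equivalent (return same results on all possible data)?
Yes, equivalent

Both queries return: [('Chair',), ('Keyboard',), ('Notebook',)]

Reason: IS NOT NULL vs self-equality (both exclude NULLs)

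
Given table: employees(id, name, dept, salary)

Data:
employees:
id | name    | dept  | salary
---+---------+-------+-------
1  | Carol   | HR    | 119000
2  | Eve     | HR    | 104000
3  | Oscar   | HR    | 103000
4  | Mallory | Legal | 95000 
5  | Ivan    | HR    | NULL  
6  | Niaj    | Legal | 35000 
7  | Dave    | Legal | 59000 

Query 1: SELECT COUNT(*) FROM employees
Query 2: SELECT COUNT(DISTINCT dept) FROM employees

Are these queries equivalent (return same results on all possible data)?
No, not equivalent

Query 1 returns: [(7,)]
Query 2 returns: [(2,)]

Reason: COUNT(*) counts rows, COUNT(DISTINCT dept) counts unique depts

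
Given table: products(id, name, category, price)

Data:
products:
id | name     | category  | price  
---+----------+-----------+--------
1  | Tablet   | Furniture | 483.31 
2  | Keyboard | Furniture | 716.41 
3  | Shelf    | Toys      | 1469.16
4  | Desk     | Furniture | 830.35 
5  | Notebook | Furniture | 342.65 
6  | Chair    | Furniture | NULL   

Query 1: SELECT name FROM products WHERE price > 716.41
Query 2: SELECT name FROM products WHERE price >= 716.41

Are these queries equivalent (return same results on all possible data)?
No, not equivalent

Query 1 returns: [('Shelf',), ('Desk',)]
Query 2 returns: [('Keyboard',), ('Shelf',), ('Desk',)]

Reason: > vs >= gives different results when price = 716.41 exists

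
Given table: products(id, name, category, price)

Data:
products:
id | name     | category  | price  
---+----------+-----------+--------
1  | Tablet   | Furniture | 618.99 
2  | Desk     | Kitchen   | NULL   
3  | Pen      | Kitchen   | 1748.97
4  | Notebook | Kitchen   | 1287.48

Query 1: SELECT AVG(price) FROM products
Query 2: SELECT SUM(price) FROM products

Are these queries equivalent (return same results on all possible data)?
No, not equivalent

Query 1 returns: [(1218.48,)]
Query 2 returns: [(3655.44,)]

Reason: AVG vs SUM give different aggregate values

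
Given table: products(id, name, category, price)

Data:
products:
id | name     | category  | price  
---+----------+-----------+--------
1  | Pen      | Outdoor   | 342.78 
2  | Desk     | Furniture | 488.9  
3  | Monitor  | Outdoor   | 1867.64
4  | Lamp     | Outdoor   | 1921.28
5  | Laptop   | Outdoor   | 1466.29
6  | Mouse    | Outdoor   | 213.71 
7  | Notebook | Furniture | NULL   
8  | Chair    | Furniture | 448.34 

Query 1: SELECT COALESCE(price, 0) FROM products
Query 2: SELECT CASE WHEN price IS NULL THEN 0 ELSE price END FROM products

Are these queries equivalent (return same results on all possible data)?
Yes, equivalent

Both queries return: [(0,), (213.71,), (342.78,), (448.34,), (488.9,), (1466.29,), (1867.64,), (1921.28,)]

Reason: COALESCE vs CASE for NULL handling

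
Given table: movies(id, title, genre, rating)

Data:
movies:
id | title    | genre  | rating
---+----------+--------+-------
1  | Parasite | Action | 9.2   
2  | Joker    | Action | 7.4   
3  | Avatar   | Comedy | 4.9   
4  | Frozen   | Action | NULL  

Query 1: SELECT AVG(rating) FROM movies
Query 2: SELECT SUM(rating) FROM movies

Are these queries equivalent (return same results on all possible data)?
No, not equivalent

Query 1 returns: [(7.166666666666667,)]
Query 2 returns: [(21.5,)]

Reason: AVG vs SUM give different aggregate values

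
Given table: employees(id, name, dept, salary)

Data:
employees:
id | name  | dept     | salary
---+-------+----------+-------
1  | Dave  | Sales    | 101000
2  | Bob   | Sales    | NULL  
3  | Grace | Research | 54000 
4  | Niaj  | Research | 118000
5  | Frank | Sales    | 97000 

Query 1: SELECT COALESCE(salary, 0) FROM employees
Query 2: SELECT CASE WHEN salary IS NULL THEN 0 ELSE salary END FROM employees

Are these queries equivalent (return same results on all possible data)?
Yes, equivalent

Both queries return: [(0,), (54000,), (97000,), (101000,), (118000,)]

Reason: COALESCE vs CASE for NULL handling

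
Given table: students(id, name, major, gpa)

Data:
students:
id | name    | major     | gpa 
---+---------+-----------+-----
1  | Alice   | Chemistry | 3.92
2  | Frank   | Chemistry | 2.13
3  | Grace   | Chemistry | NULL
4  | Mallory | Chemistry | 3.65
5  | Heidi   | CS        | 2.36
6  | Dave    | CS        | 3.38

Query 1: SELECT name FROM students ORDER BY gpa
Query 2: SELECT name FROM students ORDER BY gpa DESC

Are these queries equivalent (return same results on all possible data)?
No, not equivalent

Query 1 returns: [('Grace',), ('Frank',), ('Heidi',), ('Dave',), ('Mallory',), ('Alice',)]
Query 2 returns: [('Alice',), ('Mallory',), ('Dave',), ('Heidi',), ('Frank',), ('Grace',)]

Reason: ASC vs DESC gives opposite ordering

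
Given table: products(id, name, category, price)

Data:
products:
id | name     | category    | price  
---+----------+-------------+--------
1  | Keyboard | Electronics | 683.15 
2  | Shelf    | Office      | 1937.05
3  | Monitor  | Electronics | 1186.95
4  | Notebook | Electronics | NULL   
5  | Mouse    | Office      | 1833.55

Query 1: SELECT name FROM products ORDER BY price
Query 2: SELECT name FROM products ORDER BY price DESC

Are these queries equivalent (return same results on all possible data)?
No, not equivalent

Query 1 returns: [('Notebook',), ('Keyboard',), ('Monitor',), ('Mouse',), ('Shelf',)]
Query 2 returns: [('Shelf',), ('Mouse',), ('Monitor',), ('Keyboard',), ('Notebook',)]

Reason: ASC vs DESC gives opposite ordering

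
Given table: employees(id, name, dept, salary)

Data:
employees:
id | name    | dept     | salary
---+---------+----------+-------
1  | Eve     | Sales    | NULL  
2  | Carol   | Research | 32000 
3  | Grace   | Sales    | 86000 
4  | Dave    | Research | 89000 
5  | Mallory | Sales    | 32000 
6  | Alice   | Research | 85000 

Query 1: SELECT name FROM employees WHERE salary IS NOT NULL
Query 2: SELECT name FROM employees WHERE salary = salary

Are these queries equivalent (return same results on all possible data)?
Yes, equivalent

Both queries return: [('Alice',), ('Carol',), ('Dave',), ('Grace',), ('Mallory',)]

Reason: IS NOT NULL vs self-equality (both exclude NULLs)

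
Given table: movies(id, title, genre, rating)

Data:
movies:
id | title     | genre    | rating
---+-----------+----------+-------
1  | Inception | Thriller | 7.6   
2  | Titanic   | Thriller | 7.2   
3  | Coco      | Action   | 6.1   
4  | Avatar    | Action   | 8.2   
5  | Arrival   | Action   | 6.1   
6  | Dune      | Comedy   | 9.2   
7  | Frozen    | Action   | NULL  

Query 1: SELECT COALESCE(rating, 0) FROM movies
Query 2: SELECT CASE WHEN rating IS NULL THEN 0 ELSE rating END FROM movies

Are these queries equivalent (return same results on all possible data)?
Yes, equivalent

Both queries return: [(0,), (6.1,), (6.1,), (7.2,), (7.6,), (8.2,), (9.2,)]

Reason: COALESCE vs CASE for NULL handling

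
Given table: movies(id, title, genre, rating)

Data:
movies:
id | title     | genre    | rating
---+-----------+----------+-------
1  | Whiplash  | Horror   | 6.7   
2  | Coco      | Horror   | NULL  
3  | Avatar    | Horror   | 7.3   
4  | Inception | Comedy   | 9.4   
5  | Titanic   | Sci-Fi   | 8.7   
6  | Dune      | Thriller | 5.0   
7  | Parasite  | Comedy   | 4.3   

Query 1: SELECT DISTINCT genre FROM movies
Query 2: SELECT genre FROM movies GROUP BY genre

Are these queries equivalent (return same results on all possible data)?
Yes, equivalent

Both queries return: [('Comedy',), ('Horror',), ('Sci-Fi',), ('Thriller',)]

Reason: Both get unique genres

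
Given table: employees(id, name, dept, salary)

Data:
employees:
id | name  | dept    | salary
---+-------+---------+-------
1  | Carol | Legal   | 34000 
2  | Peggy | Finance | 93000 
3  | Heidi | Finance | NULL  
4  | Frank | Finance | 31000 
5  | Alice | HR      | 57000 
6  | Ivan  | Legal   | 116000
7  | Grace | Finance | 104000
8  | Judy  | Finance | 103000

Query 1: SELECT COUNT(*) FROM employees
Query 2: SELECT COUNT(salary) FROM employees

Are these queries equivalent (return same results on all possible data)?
No, not equivalent

Query 1 returns: [(8,)]
Query 2 returns: [(7,)]

Reason: COUNT(*) includes NULLs, COUNT(column) excludes them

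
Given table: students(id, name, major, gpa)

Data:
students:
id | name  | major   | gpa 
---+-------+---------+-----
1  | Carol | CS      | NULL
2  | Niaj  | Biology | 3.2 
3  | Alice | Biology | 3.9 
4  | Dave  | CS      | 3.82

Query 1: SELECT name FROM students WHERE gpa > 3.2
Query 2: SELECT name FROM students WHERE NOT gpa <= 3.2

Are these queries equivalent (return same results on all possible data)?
Yes, equivalent

Both queries return: [('Alice',), ('Dave',)]

Reason: Both filter gpa > 3.2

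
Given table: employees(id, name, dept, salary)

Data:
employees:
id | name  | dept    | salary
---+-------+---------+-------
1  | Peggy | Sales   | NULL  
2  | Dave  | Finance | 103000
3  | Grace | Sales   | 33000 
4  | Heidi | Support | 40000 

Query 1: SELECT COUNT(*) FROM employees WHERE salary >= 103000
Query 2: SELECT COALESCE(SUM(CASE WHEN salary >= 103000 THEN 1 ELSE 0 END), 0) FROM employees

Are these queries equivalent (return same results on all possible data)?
Yes, equivalent

Both queries return: [(1,)]

Reason: COUNT with WHERE vs conditional SUM (COALESCE handles empty-table NULL)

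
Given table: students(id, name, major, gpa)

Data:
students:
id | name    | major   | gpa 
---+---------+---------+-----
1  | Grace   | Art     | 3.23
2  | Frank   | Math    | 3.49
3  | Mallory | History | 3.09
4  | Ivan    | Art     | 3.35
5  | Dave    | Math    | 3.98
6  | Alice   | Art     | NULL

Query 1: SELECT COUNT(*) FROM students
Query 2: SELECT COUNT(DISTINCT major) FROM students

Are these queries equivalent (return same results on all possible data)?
No, not equivalent

Query 1 returns: [(6,)]
Query 2 returns: [(3,)]

Reason: COUNT(*) counts rows, COUNT(DISTINCT major) counts unique majors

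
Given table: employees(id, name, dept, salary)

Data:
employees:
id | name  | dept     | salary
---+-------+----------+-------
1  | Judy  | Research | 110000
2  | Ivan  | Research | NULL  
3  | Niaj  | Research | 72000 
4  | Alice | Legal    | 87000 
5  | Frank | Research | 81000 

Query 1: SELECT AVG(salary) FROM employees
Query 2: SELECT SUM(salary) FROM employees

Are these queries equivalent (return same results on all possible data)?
No, not equivalent

Query 1 returns: [(87500.0,)]
Query 2 returns: [(350000,)]

Reason: AVG vs SUM give different aggregate values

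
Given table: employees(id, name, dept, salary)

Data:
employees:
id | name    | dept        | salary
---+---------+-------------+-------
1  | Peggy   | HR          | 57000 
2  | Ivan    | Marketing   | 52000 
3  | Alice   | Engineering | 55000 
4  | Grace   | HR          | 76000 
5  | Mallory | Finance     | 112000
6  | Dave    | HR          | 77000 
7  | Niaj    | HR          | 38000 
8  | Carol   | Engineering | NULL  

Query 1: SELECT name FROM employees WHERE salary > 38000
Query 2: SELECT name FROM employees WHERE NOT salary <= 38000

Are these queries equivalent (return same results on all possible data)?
Yes, equivalent

Both queries return: [('Alice',), ('Dave',), ('Grace',), ('Ivan',), ('Mallory',), ('Peggy',)]

Reason: Both filter salary > 38000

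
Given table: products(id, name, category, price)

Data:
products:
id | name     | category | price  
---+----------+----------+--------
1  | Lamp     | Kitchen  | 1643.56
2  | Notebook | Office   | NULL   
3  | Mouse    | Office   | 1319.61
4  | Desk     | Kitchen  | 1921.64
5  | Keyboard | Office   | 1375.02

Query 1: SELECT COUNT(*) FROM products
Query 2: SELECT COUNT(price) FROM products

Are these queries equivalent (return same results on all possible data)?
No, not equivalent

Query 1 returns: [(5,)]
Query 2 returns: [(4,)]

Reason: COUNT(*) includes NULLs, COUNT(column) excludes them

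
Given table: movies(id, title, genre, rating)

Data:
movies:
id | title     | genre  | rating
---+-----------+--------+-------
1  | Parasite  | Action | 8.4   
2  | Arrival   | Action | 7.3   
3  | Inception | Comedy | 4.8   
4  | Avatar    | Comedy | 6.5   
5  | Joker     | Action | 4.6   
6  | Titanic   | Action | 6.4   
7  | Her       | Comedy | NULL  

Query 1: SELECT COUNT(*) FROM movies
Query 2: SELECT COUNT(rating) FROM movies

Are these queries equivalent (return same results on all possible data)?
No, not equivalent

Query 1 returns: [(7,)]
Query 2 returns: [(6,)]

Reason: COUNT(*) includes NULLs, COUNT(column) excludes them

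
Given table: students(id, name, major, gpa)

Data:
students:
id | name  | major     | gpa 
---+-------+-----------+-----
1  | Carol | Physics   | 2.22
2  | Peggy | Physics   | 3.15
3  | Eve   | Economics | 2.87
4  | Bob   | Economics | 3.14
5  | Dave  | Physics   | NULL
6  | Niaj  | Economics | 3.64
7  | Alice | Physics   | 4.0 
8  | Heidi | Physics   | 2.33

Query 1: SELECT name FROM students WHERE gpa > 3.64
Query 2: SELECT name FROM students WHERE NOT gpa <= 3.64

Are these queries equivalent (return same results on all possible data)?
Yes, equivalent

Both queries return: [('Alice',)]

Reason: Both filter gpa > 3.64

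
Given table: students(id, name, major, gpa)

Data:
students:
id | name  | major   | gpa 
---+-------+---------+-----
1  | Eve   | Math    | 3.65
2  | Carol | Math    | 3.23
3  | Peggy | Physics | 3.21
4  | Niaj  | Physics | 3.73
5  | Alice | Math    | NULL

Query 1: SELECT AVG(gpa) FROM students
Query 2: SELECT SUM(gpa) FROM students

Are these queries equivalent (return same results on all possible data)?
No, not equivalent

Query 1 returns: [(3.455,)]
Query 2 returns: [(13.82,)]

Reason: AVG vs SUM give different aggregate values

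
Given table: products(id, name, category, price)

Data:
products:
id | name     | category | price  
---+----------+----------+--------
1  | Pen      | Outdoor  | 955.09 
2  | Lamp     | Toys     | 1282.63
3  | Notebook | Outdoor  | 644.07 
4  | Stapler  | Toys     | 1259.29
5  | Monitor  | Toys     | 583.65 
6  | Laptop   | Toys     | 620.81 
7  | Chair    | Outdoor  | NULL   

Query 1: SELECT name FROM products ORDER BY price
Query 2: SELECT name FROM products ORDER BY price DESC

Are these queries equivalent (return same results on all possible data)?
No, not equivalent

Query 1 returns: [('Chair',), ('Monitor',), ('Laptop',), ('Notebook',), ('Pen',), ('Stapler',), ('Lamp',)]
Query 2 returns: [('Lamp',), ('Stapler',), ('Pen',), ('Notebook',), ('Laptop',), ('Monitor',), ('Chair',)]

Reason: ASC vs DESC gives opposite ordering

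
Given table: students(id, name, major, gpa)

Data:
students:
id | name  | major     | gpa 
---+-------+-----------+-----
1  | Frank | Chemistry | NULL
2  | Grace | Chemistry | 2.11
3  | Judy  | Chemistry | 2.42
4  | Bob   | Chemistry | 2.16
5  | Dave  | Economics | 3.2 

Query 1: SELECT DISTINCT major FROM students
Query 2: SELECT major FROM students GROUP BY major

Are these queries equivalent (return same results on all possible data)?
Yes, equivalent

Both queries return: [('Chemistry',), ('Economics',)]

Reason: Both get unique majors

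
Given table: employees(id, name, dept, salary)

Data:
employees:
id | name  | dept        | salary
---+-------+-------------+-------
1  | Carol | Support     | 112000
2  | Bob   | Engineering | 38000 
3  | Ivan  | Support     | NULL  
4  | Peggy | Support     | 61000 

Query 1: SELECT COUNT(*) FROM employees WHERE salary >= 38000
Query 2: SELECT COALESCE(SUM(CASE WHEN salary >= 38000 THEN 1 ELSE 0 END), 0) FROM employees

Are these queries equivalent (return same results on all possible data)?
Yes, equivalent

Both queries return: [(3,)]

Reason: COUNT with WHERE vs conditional SUM (COALESCE handles empty-table NULL)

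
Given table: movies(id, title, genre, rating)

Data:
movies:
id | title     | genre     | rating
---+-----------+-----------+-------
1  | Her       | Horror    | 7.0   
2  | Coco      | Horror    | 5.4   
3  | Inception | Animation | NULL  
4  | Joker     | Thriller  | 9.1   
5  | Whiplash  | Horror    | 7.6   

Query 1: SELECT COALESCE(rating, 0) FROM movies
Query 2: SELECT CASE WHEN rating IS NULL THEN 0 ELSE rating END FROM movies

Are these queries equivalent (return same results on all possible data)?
Yes, equivalent

Both queries return: [(0,), (5.4,), (7.0,), (7.6,), (9.1,)]

Reason: COALESCE vs CASE for NULL handling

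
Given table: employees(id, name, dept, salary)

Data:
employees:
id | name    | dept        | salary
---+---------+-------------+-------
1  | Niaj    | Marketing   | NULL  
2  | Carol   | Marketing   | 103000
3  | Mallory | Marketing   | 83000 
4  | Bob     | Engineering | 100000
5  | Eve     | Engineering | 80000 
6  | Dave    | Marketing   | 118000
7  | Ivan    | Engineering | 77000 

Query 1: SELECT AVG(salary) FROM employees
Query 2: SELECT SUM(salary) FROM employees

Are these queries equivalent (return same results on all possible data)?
No, not equivalent

Query 1 returns: [(93500.0,)]
Query 2 returns: [(561000,)]

Reason: AVG vs SUM give different aggregate values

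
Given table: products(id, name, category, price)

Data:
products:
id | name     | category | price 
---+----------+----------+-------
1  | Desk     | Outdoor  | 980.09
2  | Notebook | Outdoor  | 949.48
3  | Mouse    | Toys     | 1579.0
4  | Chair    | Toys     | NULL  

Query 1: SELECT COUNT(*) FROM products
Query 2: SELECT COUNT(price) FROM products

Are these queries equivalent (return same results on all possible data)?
No, not equivalent

Query 1 returns: [(4,)]
Query 2 returns: [(3,)]

Reason: COUNT(*) includes NULLs, COUNT(column) excludes them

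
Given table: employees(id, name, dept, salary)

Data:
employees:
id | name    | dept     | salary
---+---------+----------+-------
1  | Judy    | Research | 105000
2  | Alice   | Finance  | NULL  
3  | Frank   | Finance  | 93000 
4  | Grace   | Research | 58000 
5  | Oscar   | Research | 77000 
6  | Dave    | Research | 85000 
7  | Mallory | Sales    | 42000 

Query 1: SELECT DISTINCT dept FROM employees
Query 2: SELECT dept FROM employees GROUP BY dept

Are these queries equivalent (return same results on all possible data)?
Yes, equivalent

Both queries return: [('Finance',), ('Research',), ('Sales',)]

Reason: Both get unique depts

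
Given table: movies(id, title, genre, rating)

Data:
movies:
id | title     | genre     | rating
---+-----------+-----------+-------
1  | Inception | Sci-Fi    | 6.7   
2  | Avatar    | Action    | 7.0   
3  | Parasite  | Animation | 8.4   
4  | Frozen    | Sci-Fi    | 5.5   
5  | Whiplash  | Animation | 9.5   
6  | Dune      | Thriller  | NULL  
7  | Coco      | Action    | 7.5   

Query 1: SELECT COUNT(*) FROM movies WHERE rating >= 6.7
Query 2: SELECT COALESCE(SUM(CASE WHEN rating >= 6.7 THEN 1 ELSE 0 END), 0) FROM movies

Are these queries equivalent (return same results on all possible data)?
Yes, equivalent

Both queries return: [(5,)]

Reason: COUNT with WHERE vs conditional SUM (COALESCE handles empty-table NULL)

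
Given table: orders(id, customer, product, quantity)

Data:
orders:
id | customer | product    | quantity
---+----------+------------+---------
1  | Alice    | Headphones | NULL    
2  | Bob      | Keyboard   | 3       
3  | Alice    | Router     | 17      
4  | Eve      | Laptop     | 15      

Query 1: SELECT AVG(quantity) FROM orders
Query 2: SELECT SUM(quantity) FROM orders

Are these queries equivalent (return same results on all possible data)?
No, not equivalent

Query 1 returns: [(11.666666666666666,)]
Query 2 returns: [(35,)]

Reason: AVG vs SUM give different aggregate values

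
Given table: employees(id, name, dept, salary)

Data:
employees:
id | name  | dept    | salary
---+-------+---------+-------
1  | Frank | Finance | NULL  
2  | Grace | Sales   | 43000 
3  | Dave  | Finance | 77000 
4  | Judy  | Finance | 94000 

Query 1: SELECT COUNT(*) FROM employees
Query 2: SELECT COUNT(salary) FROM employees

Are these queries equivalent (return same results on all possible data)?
No, not equivalent

Query 1 returns: [(4,)]
Query 2 returns: [(3,)]

Reason: COUNT(*) includes NULLs, COUNT(column) excludes them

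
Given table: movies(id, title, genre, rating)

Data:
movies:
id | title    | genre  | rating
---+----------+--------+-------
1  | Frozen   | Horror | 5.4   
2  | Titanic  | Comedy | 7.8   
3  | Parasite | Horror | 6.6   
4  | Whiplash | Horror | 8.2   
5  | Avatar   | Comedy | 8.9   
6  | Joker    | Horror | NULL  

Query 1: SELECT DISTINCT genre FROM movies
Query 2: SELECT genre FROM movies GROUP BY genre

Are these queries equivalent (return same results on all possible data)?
Yes, equivalent

Both queries return: [('Comedy',), ('Horror',)]

Reason: Both get unique genres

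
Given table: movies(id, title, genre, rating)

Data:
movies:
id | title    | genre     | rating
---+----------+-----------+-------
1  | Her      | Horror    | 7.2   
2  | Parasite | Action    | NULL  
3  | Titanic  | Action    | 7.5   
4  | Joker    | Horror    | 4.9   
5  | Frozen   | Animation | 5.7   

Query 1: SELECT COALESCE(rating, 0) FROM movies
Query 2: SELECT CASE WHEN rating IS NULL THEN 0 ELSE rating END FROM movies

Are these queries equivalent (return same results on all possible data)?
Yes, equivalent

Both queries return: [(0,), (4.9,), (5.7,), (7.2,), (7.5,)]

Reason: COALESCE vs CASE for NULL handling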